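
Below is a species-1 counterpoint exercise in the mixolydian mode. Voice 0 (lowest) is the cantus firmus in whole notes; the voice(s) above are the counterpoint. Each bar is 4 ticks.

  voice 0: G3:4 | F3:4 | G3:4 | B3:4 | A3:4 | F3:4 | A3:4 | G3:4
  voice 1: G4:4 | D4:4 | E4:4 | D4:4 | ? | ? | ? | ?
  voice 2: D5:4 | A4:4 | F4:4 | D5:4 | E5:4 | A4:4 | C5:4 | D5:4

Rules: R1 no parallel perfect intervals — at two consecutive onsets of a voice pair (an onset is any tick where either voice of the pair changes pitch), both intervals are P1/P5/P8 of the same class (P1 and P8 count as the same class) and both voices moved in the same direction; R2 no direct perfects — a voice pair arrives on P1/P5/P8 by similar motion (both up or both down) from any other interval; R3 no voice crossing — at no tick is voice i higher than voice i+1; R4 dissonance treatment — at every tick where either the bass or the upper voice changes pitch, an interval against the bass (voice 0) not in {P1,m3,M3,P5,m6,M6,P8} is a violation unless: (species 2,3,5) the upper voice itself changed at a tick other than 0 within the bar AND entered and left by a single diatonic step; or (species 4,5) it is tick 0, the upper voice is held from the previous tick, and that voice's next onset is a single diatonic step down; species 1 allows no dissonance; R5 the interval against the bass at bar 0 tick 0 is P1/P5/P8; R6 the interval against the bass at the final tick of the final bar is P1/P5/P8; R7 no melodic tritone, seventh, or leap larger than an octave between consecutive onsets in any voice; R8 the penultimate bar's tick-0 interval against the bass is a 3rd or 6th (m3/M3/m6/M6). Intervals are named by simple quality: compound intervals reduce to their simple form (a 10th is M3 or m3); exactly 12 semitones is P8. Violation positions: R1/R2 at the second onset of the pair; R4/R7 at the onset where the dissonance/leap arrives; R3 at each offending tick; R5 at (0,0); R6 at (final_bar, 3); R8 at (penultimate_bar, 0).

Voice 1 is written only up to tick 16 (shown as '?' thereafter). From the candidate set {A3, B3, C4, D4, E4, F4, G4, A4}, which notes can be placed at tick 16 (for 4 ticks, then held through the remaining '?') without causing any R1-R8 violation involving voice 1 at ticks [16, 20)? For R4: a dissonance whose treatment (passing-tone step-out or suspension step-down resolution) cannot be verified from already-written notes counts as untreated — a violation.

{C4, F4}

A3: violates R2
B3: violates R4
C4: legal
D4: violates R4
E4: violates R1
F4: legal
G4: violates R4
A4: violates R2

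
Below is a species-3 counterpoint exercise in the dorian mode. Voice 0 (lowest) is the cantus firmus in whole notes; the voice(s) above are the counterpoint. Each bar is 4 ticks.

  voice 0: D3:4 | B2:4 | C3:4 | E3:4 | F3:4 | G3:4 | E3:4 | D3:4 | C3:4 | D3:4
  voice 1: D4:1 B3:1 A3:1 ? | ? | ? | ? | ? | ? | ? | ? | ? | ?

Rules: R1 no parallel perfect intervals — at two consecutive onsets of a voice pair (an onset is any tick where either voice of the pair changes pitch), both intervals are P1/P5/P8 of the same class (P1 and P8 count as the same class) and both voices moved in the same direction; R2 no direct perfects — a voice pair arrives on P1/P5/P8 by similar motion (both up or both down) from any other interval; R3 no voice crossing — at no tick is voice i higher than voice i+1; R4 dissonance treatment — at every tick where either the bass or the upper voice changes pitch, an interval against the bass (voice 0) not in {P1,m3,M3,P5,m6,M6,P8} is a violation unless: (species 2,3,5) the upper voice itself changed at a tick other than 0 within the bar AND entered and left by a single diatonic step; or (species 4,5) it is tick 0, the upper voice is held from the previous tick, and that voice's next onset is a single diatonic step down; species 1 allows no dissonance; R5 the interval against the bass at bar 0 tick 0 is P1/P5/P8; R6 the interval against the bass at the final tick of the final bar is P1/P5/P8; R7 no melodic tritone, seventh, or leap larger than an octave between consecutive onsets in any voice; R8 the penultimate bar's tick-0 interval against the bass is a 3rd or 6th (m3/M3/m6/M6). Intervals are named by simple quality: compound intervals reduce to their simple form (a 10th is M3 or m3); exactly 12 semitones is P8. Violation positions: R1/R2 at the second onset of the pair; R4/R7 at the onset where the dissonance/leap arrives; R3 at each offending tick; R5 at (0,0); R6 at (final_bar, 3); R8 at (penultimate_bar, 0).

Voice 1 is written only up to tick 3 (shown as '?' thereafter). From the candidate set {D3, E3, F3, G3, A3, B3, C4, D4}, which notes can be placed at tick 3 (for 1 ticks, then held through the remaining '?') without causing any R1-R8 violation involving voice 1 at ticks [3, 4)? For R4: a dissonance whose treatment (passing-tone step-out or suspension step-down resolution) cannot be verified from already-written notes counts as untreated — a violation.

{A3, B3, D3, D4, F3}

D3: legal
E3: violates R4
F3: legal
G3: violates R4
A3: legal
B3: legal
C4: violates R4
D4: legal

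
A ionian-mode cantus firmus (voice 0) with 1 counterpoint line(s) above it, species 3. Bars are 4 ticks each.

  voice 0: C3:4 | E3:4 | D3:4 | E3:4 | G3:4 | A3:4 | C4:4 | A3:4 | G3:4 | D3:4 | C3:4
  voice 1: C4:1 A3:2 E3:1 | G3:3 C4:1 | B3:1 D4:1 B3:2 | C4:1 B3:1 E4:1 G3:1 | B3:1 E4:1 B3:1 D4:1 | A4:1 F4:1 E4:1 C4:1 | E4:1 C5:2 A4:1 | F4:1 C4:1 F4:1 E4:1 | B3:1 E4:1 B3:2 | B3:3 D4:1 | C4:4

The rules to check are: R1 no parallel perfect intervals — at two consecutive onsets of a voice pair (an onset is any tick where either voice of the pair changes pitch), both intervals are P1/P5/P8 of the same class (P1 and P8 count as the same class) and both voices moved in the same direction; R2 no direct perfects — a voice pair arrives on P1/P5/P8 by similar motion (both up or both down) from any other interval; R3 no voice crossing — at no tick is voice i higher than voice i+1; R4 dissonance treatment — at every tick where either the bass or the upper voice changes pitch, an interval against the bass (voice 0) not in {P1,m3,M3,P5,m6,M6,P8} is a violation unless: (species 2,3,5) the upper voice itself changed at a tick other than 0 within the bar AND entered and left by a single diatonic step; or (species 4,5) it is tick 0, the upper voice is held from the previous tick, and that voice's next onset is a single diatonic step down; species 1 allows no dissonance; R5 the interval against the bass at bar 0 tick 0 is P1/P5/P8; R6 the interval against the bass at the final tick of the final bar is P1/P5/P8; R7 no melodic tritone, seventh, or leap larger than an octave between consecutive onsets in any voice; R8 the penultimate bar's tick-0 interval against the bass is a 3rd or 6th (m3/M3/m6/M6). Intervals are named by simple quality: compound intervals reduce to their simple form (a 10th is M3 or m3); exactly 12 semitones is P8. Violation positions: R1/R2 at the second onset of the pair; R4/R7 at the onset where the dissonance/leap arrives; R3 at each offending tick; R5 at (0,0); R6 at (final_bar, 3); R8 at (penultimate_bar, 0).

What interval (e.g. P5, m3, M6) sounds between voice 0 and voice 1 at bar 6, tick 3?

voice 0=C4 voice 1=A4 -> M6

M6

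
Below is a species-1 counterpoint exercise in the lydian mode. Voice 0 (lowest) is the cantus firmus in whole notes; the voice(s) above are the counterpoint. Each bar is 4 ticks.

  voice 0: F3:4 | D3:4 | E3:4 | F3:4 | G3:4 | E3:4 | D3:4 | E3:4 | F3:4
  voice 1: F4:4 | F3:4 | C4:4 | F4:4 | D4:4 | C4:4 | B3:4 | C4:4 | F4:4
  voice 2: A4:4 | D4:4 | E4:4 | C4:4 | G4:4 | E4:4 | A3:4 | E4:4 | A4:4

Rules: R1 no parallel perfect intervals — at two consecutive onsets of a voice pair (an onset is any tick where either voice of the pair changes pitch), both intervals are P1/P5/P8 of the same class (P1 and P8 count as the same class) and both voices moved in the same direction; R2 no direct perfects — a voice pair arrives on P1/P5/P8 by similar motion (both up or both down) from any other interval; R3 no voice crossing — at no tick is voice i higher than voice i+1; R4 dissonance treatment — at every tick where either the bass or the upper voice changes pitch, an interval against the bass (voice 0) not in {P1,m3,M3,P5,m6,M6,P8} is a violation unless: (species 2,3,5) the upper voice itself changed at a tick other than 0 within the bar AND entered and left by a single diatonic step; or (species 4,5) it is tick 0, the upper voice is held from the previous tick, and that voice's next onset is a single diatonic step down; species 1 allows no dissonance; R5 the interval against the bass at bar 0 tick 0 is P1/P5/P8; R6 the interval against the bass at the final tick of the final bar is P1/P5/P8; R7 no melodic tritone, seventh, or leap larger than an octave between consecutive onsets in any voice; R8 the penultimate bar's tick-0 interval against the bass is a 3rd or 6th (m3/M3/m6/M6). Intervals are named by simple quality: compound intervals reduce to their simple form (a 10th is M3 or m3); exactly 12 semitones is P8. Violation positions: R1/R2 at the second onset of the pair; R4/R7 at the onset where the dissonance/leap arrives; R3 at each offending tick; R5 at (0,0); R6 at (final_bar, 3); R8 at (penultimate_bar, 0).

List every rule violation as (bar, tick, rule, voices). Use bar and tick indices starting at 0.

bar 0: v0=F3 v1=F4 v2=A4 downbeat M3
bar 1: v0=D3 v1=F3 v2=D4 downbeat P8
bar 2: v0=E3 v1=C4 v2=E4 downbeat P8
bar 3: v0=F3 v1=F4 v2=C4 downbeat P5
bar 4: v0=G3 v1=D4 v2=G4 downbeat P8
bar 5: v0=E3 v1=C4 v2=E4 downbeat P8
bar 6: v0=D3 v1=B3 v2=A3 downbeat P5
bar 7: v0=E3 v1=C4 v2=E4 downbeat P8
bar 8: v0=F3 v1=F4 v2=A4 downbeat M3
  -> R5 @ bar 0 tick 0 v(0, 2): opens on M3
  -> R2 @ bar 1 tick 0 v(0, 2): F3/A4 M3 -> D3/D4 P8 similar
  -> R1 @ bar 2 tick 0 v(0, 2): D3/D4 P8 -> E3/E4 P8 similar
  -> R2 @ bar 3 tick 0 v(0, 1): E3/C4 m6 -> F3/F4 P8 similar
  -> R3 @ bar 3 tick 0 v(1, 2): F4 above C4
  -> R3 @ bar 3 tick 1 v(1, 2): F4 above C4
  -> R3 @ bar 3 tick 2 v(1, 2): F4 above C4
  -> R3 @ bar 3 tick 3 v(1, 2): F4 above C4
  -> R2 @ bar 4 tick 0 v(0, 2): F3/C4 P5 -> G3/G4 P8 similar
  -> R1 @ bar 5 tick 0 v(0, 2): G3/G4 P8 -> E3/E4 P8 similar
  -> R2 @ bar 6 tick 0 v(0, 2): E3/E4 P8 -> D3/A3 P5 similar
  -> R3 @ bar 6 tick 0 v(1, 2): B3 above A3
  -> R3 @ bar 6 tick 1 v(1, 2): B3 above A3
  -> R3 @ bar 6 tick 2 v(1, 2): B3 above A3
  -> R3 @ bar 6 tick 3 v(1, 2): B3 above A3
  -> R2 @ bar 7 tick 0 v(0, 2): D3/A3 P5 -> E3/E4 P8 similar
  -> R8 @ bar 7 tick 0 v(0, 2): penult P8 not 3rd/6th
  -> R2 @ bar 8 tick 0 v(0, 1): E3/C4 m6 -> F3/F4 P8 similar
  -> R6 @ bar 8 tick 3 v(0, 2): closes on M3

(0, 0, R5, (0, 2))
(1, 0, R2, (0, 2))
(2, 0, R1, (0, 2))
(3, 0, R2, (0, 1))
(3, 0, R3, (1, 2))
(3, 1, R3, (1, 2))
(3, 2, R3, (1, 2))
(3, 3, R3, (1, 2))
(4, 0, R2, (0, 2))
(5, 0, R1, (0, 2))
(6, 0, R2, (0, 2))
(6, 0, R3, (1, 2))
(6, 1, R3, (1, 2))
(6, 2, R3, (1, 2))
(6, 3, R3, (1, 2))
(7, 0, R2, (0, 2))
(7, 0, R8, (0, 2))
(8, 0, R2, (0, 1))
(8, 3, R6, (0, 2))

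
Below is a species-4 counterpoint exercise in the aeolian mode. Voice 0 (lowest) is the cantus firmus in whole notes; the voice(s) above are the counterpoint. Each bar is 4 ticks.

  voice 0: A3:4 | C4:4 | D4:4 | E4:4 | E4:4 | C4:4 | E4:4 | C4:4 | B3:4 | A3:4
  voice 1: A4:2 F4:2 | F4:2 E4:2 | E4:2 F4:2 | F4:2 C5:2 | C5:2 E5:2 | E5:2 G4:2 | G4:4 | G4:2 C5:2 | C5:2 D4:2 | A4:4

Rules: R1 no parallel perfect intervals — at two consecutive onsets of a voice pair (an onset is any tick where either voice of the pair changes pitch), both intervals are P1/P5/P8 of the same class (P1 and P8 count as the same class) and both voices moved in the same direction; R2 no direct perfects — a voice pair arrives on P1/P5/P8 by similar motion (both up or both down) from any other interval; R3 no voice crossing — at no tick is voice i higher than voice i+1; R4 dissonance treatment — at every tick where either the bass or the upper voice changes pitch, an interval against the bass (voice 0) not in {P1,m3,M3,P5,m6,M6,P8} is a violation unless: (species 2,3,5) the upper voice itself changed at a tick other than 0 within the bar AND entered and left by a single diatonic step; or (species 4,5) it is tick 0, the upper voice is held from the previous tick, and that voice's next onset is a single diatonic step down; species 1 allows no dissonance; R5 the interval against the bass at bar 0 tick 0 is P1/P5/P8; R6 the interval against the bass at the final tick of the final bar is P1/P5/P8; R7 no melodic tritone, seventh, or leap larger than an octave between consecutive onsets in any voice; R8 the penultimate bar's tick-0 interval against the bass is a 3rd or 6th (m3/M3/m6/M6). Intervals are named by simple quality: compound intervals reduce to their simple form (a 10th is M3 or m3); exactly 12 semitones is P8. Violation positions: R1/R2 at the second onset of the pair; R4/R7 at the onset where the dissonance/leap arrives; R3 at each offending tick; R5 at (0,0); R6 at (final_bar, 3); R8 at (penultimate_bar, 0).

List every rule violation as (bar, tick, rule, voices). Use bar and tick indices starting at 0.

bar 0: v0=A3 v1=A4 downbeat P8
bar 1: v0=C4 v1=F4 downbeat P4
bar 2: v0=D4 v1=E4 downbeat M2
bar 3: v0=E4 v1=F4 downbeat m2
bar 4: v0=E4 v1=C5 downbeat m6
bar 5: v0=C4 v1=E5 downbeat M3
bar 6: v0=E4 v1=G4 downbeat m3
bar 7: v0=C4 v1=G4 downbeat P5
bar 8: v0=B3 v1=C5 downbeat m2
bar 9: v0=A3 v1=A4 downbeat P8
  -> R4 @ bar 2 tick 0 v(0, 1): D4/E4 M2 untreated
  -> R4 @ bar 3 tick 0 v(0, 1): E4/F4 m2 untreated
  -> R4 @ bar 8 tick 0 v(0, 1): B3/C5 m2 untreated
  -> R8 @ bar 8 tick 0 v(0, 1): penult m2 not 3rd/6th
  -> R7 @ bar 8 tick 2 v(1,): C5->D4 leap 10st

(2, 0, R4, (0, 1))
(3, 0, R4, (0, 1))
(8, 0, R4, (0, 1))
(8, 0, R8, (0, 1))
(8, 2, R7, (1,))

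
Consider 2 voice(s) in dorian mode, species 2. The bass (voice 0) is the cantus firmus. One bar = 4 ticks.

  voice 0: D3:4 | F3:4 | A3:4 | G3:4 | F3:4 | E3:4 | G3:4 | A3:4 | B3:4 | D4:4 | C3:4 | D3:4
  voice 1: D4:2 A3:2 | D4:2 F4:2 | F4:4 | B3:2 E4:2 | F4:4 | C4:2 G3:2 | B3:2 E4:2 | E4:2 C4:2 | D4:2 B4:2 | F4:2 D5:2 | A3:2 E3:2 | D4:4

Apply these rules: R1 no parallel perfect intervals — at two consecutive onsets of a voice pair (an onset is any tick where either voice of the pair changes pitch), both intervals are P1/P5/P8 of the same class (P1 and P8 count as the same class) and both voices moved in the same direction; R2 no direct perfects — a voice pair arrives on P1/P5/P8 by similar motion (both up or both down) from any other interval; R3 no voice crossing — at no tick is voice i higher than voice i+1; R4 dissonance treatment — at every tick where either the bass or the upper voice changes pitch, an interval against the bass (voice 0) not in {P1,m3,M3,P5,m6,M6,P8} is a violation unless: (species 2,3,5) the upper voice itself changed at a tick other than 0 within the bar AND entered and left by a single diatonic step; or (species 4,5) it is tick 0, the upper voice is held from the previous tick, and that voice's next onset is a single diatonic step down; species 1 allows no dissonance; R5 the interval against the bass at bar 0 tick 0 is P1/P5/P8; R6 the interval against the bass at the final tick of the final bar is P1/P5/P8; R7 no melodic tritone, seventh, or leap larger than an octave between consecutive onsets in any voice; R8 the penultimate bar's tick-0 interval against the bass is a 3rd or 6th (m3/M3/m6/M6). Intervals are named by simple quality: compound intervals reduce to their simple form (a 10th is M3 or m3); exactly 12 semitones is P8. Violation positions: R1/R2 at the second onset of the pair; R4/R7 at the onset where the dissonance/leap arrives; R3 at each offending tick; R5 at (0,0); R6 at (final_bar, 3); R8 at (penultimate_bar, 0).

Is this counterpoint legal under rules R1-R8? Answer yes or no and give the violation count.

bar 0: v0=D3 v1=D4 (P8)
bar 1: v0=F3 v1=D4 (M6)
bar 2: v0=A3 v1=F4 (m6)
bar 3: v0=G3 v1=B3 (M3)
bar 4: v0=F3 v1=F4 (P8)
bar 5: v0=E3 v1=C4 (m6)
bar 6: v0=G3 v1=B3 (M3)
bar 7: v0=A3 v1=E4 (P5)
bar 8: v0=B3 v1=D4 (m3)
bar 9: v0=D4 v1=F4 (m3)
bar 10: v0=C3 v1=A3 (M6)
bar 11: v0=D3 v1=D4 (P8)
  R7 @ bar3.0: F4->B3 leap 6st
  R7 @ bar9.0: B4->F4 leap 6st
  R7 @ bar10.0: D4->C3 leap 14st
  R7 @ bar10.0: D5->A3 leap 17st
  R2 @ bar11.0: C3/E3 M3 -> D3/D4 P8 similar
  R7 @ bar11.0: E3->D4 leap 10st

No (6 violations)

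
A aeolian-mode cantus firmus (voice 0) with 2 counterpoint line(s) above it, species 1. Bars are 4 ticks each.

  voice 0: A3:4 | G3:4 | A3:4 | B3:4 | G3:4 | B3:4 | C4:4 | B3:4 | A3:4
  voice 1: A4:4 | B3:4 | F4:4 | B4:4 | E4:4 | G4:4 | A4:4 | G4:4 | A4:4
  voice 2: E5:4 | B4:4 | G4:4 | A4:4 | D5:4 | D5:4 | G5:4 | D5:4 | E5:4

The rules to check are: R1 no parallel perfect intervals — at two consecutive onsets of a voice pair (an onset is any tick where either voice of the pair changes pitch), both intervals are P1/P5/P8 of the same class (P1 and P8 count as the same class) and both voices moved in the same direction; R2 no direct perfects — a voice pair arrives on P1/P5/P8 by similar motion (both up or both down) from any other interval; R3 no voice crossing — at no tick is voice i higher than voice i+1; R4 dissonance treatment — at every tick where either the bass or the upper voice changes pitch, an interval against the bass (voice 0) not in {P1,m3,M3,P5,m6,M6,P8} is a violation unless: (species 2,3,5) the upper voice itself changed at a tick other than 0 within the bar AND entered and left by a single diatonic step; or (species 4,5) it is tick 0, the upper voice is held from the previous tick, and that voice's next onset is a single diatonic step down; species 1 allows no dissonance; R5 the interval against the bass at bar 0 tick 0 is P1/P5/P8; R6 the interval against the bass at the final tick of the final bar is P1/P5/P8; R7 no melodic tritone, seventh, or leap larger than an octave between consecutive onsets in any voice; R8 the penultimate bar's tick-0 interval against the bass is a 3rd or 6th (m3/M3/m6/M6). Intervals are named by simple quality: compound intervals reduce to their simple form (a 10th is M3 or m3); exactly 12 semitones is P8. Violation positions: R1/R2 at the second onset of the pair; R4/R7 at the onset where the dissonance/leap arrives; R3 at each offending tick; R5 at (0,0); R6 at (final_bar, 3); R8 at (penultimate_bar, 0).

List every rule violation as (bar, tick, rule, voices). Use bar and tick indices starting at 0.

bar 0: v0=A3 v1=A4 v2=E5 downbeat P5
bar 1: v0=G3 v1=B3 v2=B4 downbeat M3
bar 2: v0=A3 v1=F4 v2=G4 downbeat m7
bar 3: v0=B3 v1=B4 v2=A4 downbeat m7
bar 4: v0=G3 v1=E4 v2=D5 downbeat P5
bar 5: v0=B3 v1=G4 v2=D5 downbeat m3
bar 6: v0=C4 v1=A4 v2=G5 downbeat P5
bar 7: v0=B3 v1=G4 v2=D5 downbeat m3
bar 8: v0=A3 v1=A4 v2=E5 downbeat P5
  -> R2 @ bar 1 tick 0 v(1, 2): A4/E5 P5 -> B3/B4 P8 similar
  -> R7 @ bar 1 tick 0 v(1,): A4->B3 leap 10st
  -> R4 @ bar 2 tick 0 v(0, 2): A3/G4 m7 untreated
  -> R7 @ bar 2 tick 0 v(1,): B3->F4 leap 6st
  -> R2 @ bar 3 tick 0 v(0, 1): A3/F4 m6 -> B3/B4 P8 similar
  -> R3 @ bar 3 tick 0 v(1, 2): B4 above A4
  -> R4 @ bar 3 tick 0 v(0, 2): B3/A4 m7 untreated
  -> R7 @ bar 3 tick 0 v(1,): F4->B4 leap 6st
  -> R3 @ bar 3 tick 1 v(1, 2): B4 above A4
  -> R3 @ bar 3 tick 2 v(1, 2): B4 above A4
  -> R3 @ bar 3 tick 3 v(1, 2): B4 above A4
  -> R2 @ bar 6 tick 0 v(0, 2): B3/D5 m3 -> C4/G5 P5 similar
  -> R2 @ bar 7 tick 0 v(1, 2): A4/G5 m7 -> G4/D5 P5 similar
  -> R1 @ bar 8 tick 0 v(1, 2): G4/D5 P5 -> A4/E5 P5 similar

(1, 0, R2, (1, 2))
(1, 0, R7, (1,))
(2, 0, R4, (0, 2))
(2, 0, R7, (1,))
(3, 0, R2, (0, 1))
(3, 0, R3, (1, 2))
(3, 0, R4, (0, 2))
(3, 0, R7, (1,))
(3, 1, R3, (1, 2))
(3, 2, R3, (1, 2))
(3, 3, R3, (1, 2))
(6, 0, R2, (0, 2))
(7, 0, R2, (1, 2))
(8, 0, R1, (1, 2))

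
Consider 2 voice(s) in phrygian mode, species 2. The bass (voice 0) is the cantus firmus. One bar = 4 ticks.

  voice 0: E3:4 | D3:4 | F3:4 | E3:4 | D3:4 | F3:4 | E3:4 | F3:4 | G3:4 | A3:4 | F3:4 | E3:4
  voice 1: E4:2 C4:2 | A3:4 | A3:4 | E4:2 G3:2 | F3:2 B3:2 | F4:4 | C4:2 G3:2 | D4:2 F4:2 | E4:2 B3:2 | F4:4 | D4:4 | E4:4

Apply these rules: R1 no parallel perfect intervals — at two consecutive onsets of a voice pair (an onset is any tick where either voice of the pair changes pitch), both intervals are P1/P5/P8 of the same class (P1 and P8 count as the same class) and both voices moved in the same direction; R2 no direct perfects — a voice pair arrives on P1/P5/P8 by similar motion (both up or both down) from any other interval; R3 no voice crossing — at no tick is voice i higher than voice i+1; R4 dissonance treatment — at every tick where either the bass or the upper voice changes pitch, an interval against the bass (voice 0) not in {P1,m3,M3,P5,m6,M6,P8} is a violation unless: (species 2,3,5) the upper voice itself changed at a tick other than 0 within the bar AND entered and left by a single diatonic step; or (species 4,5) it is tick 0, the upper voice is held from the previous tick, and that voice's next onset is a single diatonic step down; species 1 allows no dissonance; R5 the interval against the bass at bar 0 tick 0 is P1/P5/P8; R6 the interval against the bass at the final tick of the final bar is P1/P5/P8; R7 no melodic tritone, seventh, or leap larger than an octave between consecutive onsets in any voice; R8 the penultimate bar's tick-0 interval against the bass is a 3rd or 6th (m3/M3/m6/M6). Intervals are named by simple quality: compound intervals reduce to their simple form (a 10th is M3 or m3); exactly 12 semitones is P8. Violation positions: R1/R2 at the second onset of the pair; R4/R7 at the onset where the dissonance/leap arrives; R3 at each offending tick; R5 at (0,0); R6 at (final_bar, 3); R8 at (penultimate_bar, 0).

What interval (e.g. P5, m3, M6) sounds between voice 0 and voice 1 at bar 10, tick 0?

M6

voice 0=F3 voice 1=D4 -> M6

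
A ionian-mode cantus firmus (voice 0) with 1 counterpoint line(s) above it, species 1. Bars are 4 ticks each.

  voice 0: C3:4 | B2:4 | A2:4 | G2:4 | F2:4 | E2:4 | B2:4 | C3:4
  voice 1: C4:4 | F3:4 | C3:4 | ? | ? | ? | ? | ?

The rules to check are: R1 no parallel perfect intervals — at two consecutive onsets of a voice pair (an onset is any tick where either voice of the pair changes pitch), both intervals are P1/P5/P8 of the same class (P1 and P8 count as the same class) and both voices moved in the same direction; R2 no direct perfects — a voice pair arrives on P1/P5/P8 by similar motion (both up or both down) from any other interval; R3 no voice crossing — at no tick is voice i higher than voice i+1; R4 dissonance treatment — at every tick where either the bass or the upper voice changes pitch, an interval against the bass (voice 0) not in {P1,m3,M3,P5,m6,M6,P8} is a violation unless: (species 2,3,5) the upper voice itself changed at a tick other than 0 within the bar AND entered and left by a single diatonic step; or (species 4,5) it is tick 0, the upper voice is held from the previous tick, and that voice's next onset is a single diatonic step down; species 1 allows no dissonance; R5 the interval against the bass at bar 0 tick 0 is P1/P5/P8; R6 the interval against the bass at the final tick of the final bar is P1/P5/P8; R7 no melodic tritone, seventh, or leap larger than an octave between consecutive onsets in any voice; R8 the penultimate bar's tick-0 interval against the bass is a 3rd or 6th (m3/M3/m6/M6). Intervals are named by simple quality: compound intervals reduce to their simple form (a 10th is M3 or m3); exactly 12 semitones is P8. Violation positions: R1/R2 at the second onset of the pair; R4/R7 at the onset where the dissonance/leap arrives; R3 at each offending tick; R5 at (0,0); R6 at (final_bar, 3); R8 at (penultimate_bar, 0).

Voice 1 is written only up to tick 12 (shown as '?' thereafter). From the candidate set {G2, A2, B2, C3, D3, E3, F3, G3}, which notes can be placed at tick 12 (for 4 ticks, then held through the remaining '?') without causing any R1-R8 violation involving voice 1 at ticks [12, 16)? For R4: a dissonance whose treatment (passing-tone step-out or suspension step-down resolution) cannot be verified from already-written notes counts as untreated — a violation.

G2: violates R2
A2: violates R4
B2: legal
C3: violates R4
D3: legal
E3: legal
F3: violates R4
G3: legal

{B2, D3, E3, G3}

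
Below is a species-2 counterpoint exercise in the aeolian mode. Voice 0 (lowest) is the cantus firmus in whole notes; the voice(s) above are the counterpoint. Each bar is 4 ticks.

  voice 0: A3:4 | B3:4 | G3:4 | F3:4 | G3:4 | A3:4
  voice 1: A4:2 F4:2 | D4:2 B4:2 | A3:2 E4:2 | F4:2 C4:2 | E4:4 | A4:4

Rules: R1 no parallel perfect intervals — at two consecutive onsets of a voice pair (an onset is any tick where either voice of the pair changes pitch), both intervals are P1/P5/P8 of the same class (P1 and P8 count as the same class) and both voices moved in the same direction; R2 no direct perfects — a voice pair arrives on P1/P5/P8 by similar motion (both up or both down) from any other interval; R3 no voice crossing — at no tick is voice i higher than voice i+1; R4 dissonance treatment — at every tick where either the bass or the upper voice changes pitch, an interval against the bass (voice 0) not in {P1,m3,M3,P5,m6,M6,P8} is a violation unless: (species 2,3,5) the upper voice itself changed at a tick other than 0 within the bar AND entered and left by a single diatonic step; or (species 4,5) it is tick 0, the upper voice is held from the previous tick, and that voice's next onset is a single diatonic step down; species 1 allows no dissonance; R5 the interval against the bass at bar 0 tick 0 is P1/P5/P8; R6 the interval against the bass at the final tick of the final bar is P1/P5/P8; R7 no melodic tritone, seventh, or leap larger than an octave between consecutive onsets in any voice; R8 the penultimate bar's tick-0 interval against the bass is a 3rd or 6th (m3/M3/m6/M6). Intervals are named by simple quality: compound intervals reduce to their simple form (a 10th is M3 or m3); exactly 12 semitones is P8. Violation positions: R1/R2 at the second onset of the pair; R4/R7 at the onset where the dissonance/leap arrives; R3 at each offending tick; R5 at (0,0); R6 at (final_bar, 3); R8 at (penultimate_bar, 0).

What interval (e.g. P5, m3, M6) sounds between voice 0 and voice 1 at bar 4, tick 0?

voice 0=G3 voice 1=E4 -> M6

M6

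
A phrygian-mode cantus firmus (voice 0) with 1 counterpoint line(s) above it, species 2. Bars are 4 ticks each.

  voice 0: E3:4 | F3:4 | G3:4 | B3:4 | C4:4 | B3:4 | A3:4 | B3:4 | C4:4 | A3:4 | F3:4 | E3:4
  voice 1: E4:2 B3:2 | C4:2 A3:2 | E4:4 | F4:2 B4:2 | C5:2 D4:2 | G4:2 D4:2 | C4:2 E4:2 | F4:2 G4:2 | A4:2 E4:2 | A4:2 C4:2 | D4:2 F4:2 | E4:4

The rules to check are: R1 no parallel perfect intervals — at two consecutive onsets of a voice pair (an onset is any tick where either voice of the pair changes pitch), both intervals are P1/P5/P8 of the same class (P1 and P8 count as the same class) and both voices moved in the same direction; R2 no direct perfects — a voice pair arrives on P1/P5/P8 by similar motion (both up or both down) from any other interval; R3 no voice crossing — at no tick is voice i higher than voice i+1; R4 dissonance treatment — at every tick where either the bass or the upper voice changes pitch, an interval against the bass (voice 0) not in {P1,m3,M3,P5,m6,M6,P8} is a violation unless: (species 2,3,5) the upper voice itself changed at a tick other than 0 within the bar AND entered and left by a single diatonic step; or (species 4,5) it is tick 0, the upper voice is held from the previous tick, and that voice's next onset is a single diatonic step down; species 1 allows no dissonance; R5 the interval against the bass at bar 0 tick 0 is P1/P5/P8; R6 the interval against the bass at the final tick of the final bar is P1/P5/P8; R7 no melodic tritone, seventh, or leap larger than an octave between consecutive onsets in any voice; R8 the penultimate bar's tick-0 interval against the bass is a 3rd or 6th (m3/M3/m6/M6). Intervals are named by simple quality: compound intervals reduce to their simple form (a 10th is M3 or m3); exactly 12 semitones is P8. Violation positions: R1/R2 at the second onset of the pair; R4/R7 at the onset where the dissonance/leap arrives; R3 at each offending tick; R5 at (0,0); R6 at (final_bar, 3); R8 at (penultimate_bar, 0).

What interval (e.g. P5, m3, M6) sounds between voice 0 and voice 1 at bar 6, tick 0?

voice 0=A3 voice 1=C4 -> m3

m3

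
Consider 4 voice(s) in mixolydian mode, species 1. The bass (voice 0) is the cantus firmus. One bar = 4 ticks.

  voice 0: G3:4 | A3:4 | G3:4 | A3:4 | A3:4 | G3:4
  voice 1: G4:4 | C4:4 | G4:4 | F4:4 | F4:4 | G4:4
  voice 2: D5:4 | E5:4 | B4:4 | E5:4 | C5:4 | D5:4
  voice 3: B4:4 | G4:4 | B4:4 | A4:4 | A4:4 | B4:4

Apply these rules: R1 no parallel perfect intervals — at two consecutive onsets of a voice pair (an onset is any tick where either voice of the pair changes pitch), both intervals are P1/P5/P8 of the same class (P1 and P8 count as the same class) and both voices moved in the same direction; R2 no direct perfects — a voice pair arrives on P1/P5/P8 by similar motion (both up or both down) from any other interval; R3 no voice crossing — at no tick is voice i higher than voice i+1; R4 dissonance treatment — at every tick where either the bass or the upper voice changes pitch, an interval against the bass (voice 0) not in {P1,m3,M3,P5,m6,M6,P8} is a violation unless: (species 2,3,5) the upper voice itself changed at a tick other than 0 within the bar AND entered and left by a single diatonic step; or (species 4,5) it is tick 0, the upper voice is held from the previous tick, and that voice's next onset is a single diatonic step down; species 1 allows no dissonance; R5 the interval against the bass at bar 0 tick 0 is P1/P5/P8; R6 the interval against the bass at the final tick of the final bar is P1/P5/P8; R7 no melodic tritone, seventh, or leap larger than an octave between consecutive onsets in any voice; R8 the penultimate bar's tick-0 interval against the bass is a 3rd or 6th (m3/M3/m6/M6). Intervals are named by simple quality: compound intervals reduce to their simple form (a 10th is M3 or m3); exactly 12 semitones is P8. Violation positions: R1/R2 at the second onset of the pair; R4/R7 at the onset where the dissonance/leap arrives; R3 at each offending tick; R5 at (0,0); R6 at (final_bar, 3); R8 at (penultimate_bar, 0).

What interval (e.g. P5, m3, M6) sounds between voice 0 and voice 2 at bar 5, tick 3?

P5

voice 0=G3 voice 2=D5 -> P5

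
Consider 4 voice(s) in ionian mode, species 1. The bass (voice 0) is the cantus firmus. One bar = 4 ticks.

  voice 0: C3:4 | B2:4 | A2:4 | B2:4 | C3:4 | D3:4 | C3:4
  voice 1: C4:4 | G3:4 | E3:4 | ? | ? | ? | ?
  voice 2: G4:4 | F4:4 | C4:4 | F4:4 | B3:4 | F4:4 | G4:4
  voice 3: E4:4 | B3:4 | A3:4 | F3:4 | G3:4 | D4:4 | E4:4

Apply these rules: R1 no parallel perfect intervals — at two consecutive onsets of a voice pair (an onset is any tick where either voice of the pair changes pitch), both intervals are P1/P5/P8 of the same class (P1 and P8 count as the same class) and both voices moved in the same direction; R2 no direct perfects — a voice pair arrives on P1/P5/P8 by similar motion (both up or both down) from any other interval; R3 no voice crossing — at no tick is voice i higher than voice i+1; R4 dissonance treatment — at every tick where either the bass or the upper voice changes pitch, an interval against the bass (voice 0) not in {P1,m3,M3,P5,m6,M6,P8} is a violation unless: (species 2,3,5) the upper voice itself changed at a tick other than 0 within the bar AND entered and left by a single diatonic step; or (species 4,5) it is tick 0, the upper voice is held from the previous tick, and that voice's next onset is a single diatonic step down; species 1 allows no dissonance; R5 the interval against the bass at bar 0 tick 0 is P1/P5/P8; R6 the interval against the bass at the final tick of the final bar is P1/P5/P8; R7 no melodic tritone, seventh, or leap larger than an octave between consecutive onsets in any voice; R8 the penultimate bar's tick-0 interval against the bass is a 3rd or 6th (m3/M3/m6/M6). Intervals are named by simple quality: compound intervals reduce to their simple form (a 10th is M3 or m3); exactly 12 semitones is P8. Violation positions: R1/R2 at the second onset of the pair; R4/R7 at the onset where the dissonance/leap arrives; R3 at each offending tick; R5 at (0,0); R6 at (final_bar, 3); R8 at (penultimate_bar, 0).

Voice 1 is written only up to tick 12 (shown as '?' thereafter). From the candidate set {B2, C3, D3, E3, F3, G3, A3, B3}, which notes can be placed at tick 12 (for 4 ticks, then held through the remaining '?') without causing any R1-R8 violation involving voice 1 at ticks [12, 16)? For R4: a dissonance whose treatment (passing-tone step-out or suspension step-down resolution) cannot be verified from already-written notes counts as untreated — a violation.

B2: legal
C3: violates R4
D3: legal
E3: violates R4
F3: violates R2,R4
G3: legal
A3: violates R4
B3: violates R2

{B2, D3, G3}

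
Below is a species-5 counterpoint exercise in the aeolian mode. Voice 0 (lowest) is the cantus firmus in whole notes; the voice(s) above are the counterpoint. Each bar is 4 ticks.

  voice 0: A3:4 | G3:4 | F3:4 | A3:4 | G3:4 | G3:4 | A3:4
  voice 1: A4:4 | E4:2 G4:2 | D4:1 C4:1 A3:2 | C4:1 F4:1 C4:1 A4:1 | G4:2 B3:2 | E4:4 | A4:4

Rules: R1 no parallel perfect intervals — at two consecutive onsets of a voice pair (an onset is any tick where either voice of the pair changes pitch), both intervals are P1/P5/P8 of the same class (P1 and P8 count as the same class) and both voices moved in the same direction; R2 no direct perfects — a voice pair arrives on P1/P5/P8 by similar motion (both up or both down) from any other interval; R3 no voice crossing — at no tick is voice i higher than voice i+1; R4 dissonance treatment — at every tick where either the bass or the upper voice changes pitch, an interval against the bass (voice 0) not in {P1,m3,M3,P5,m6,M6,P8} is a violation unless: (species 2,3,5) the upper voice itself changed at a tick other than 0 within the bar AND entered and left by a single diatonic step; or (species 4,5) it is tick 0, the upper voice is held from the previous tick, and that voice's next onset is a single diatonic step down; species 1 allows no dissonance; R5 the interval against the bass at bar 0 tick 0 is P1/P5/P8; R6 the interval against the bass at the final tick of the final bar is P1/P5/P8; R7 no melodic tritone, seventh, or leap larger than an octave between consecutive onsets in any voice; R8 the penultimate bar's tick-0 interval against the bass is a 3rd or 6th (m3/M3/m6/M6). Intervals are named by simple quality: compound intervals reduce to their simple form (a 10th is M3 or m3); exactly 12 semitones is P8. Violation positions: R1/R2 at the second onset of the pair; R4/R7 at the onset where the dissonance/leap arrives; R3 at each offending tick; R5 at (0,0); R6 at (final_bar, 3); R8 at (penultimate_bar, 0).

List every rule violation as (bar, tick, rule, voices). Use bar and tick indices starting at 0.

(4, 0, R1, (0, 1))
(6, 0, R2, (0, 1))

bar 0: v0=A3 v1=A4 downbeat P8
bar 1: v0=G3 v1=E4 downbeat M6
bar 2: v0=F3 v1=D4 downbeat M6
bar 3: v0=A3 v1=C4 downbeat m3
bar 4: v0=G3 v1=G4 downbeat P8
bar 5: v0=G3 v1=E4 downbeat M6
bar 6: v0=A3 v1=A4 downbeat P8
  -> R1 @ bar 4 tick 0 v(0, 1): A3/A4 P8 -> G3/G4 P8 similar
  -> R2 @ bar 6 tick 0 v(0, 1): G3/E4 M6 -> A3/A4 P8 similar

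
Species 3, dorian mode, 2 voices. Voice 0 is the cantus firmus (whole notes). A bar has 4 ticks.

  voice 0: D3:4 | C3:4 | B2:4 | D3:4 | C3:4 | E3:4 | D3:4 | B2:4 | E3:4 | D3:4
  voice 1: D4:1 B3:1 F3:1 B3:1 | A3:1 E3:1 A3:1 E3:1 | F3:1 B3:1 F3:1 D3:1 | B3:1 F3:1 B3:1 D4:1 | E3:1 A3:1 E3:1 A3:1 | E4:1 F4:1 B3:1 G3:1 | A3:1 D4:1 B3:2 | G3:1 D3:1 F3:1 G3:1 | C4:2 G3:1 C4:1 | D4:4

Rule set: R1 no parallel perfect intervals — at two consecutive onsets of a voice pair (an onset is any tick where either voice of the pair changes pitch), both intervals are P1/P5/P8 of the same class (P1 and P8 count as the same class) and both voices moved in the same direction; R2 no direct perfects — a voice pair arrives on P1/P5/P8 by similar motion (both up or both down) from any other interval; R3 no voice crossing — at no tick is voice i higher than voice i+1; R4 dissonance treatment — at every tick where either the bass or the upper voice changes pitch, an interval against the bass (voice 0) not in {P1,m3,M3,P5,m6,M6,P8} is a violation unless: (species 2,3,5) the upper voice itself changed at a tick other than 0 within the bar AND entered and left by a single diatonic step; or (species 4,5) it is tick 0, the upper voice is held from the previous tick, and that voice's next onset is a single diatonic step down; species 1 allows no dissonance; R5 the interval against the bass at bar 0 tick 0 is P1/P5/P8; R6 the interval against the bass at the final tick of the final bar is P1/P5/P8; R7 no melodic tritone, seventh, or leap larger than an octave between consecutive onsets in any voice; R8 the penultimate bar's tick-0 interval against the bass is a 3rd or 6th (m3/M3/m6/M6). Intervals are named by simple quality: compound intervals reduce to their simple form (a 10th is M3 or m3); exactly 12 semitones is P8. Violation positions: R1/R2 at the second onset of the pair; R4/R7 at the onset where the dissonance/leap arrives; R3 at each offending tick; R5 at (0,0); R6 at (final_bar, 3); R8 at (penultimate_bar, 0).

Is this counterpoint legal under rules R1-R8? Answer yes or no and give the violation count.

No (13 violations)

bar 0: v0=D3 v1=D4 (P8)
bar 1: v0=C3 v1=A3 (M6)
bar 2: v0=B2 v1=F3 (TT)
bar 3: v0=D3 v1=B3 (M6)
bar 4: v0=C3 v1=E3 (M3)
bar 5: v0=E3 v1=E4 (P8)
bar 6: v0=D3 v1=A3 (P5)
bar 7: v0=B2 v1=G3 (m6)
bar 8: v0=E3 v1=C4 (m6)
bar 9: v0=D3 v1=D4 (P8)
  R7 @ bar0.2: B3->F3 leap 6st
  R7 @ bar0.3: F3->B3 leap 6st
  R4 @ bar2.0: B2/F3 TT untreated
  R7 @ bar2.1: F3->B3 leap 6st
  R4 @ bar2.2: B2/F3 TT untreated
  R7 @ bar2.2: B3->F3 leap 6st
  R7 @ bar3.1: B3->F3 leap 6st
  R7 @ bar3.2: F3->B3 leap 6st
  R7 @ bar4.0: D4->E3 leap 10st
  R2 @ bar5.0: C3/A3 M6 -> E3/E4 P8 similar
  R4 @ bar5.1: E3/F4 m2 untreated
  R7 @ bar5.2: F4->B3 leap 6st
  R4 @ bar7.2: B2/F3 TT untreated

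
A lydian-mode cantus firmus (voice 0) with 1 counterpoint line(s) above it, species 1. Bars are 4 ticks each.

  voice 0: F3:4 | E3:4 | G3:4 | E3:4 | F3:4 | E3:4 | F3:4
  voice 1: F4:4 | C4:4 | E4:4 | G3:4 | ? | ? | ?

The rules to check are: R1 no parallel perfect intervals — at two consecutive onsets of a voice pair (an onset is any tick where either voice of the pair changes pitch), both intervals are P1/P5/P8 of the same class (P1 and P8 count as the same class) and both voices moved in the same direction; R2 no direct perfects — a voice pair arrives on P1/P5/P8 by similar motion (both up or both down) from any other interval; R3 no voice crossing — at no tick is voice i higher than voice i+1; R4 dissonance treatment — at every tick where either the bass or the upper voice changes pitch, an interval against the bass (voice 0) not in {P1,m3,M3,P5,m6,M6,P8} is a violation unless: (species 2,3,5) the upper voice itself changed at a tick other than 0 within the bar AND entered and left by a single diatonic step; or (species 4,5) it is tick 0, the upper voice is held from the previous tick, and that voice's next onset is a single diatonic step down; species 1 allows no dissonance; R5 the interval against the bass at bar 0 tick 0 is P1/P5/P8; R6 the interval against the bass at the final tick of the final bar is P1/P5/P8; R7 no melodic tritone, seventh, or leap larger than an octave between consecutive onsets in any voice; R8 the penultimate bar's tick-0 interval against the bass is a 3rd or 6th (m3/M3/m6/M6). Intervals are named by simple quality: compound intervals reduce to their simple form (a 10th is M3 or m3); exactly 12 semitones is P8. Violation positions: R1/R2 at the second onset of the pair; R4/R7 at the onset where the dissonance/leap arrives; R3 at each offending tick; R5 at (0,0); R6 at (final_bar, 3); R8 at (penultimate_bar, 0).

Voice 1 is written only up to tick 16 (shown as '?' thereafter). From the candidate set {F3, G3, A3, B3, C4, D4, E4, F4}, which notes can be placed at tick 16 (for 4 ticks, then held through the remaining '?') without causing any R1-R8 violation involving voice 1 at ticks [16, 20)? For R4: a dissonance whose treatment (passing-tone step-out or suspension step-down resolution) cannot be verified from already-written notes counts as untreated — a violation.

{A3, D4, F3}

F3: legal
G3: violates R4
A3: legal
B3: violates R4
C4: violates R2
D4: legal
E4: violates R4
F4: violates R2,R7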